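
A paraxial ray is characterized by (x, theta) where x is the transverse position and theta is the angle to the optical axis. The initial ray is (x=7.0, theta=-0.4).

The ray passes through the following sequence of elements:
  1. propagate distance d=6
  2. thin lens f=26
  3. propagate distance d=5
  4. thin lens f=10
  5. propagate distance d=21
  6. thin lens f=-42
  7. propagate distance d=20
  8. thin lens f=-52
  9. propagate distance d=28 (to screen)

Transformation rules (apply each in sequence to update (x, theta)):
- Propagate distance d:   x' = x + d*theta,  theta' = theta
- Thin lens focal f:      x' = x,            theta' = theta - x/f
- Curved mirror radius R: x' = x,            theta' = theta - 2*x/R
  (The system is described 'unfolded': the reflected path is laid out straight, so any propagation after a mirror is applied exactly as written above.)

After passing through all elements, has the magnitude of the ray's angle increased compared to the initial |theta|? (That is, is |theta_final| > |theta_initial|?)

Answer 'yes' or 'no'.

Initial: x=7.0000 theta=-0.4000
After 1 (propagate distance d=6): x=4.6000 theta=-0.4000
After 2 (thin lens f=26): x=4.6000 theta=-15/26 (≈-0.5769)
After 3 (propagate distance d=5): x=223/130 (≈1.7154) theta=-15/26 (≈-0.5769)
After 4 (thin lens f=10): x=223/130 (≈1.7154) theta=-973/1300 (≈-0.7485)
After 5 (propagate distance d=21): x=-18203/1300 (≈-14.0023) theta=-973/1300 (≈-0.7485)
After 6 (thin lens f=-42): x=-18203/1300 (≈-14.0023) theta=-59069/54600 (≈-1.0818)
After 7 (propagate distance d=20): x=-972953/27300 (≈-35.6393) theta=-59069/54600 (≈-1.0818)
After 8 (thin lens f=-52): x=-972953/27300 (≈-35.6393) theta=-836249/473200 (≈-1.7672)
After 9 (propagate distance d=28 (to screen)): x=-15104809/177450 (≈-85.1215) theta=-836249/473200 (≈-1.7672)
|theta_initial|=0.4000 |theta_final|=836249/473200 (≈1.7672) -> increased

Answer: yes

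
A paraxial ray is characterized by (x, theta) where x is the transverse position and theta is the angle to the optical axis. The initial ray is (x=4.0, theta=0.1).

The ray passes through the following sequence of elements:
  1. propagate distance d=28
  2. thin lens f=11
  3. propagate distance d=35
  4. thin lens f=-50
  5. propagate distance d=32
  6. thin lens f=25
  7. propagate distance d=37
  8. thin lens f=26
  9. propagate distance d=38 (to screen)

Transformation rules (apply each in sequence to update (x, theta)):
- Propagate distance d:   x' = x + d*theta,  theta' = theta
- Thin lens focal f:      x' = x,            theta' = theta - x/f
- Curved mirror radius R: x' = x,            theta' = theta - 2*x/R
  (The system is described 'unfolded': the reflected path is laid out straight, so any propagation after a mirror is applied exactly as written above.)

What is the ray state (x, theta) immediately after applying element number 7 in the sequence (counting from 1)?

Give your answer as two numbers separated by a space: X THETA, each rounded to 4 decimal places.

Initial: x=4.0000 theta=0.1000
After 1 (propagate distance d=28): x=6.8000 theta=0.1000
After 2 (thin lens f=11): x=6.8000 theta=-57/110 (≈-0.5182)
After 3 (propagate distance d=35): x=-1247/110 (≈-11.3364) theta=-57/110 (≈-0.5182)
After 4 (thin lens f=-50): x=-1247/110 (≈-11.3364) theta=-4097/5500 (≈-0.7449)
After 5 (propagate distance d=32): x=-96727/2750 (≈-35.1735) theta=-4097/5500 (≈-0.7449)
After 6 (thin lens f=25): x=-96727/2750 (≈-35.1735) theta=91029/137500 (≈0.6620)
After 7 (propagate distance d=37): x=-1468277/137500 (≈-10.6784) theta=91029/137500 (≈0.6620)
Rounded to 4 decimal places: x = -10.6784, theta = 0.6620

Answer: -10.6784 0.6620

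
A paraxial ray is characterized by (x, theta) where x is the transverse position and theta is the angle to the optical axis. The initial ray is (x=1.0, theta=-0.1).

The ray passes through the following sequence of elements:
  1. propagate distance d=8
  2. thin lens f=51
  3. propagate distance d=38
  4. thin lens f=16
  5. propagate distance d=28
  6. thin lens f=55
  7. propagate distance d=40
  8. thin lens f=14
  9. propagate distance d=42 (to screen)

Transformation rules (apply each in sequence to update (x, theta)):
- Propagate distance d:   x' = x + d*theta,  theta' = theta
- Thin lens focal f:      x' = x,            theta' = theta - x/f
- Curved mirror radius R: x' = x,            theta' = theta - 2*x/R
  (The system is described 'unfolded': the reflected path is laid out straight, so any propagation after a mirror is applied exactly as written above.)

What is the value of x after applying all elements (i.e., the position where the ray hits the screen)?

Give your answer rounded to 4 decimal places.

Initial: x=1.0000 theta=-0.1000
After 1 (propagate distance d=8): x=0.2000 theta=-0.1000
After 2 (thin lens f=51): x=0.2000 theta=-53/510 (≈-0.1039)
After 3 (propagate distance d=38): x=-956/255 (≈-3.7490) theta=-53/510 (≈-0.1039)
After 4 (thin lens f=16): x=-956/255 (≈-3.7490) theta=133/1020 (≈0.1304)
After 5 (propagate distance d=28): x=-5/51 (≈-0.0980) theta=133/1020 (≈0.1304)
After 6 (thin lens f=55): x=-5/51 (≈-0.0980) theta=1483/11220 (≈0.1322)
After 7 (propagate distance d=40): x=2911/561 (≈5.1889) theta=1483/11220 (≈0.1322)
After 8 (thin lens f=14): x=2911/561 (≈5.1889) theta=-6243/26180 (≈-0.2385)
After 9 (propagate distance d=42 (to screen)): x=-27077/5610 (≈-4.8266) theta=-6243/26180 (≈-0.2385)
Rounded to 4 decimal places: x = -4.8266

Answer: -4.8266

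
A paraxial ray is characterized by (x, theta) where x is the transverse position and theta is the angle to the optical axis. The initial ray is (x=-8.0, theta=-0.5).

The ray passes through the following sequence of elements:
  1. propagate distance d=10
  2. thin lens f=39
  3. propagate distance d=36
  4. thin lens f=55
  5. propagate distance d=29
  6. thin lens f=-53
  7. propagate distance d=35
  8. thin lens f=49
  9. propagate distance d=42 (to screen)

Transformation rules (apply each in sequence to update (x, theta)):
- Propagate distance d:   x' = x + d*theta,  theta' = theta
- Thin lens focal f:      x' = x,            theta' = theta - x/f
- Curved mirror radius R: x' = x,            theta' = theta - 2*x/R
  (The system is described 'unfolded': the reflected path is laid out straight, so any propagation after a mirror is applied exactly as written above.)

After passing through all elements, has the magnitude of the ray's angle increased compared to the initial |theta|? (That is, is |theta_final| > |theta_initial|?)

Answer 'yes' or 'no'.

Initial: x=-8.0000 theta=-0.5000
After 1 (propagate distance d=10): x=-13.0000 theta=-0.5000
After 2 (thin lens f=39): x=-13.0000 theta=-1/6 (≈-0.1667)
After 3 (propagate distance d=36): x=-19.0000 theta=-1/6 (≈-0.1667)
After 4 (thin lens f=55): x=-19.0000 theta=59/330 (≈0.1788)
After 5 (propagate distance d=29): x=-4559/330 (≈-13.8152) theta=59/330 (≈0.1788)
After 6 (thin lens f=-53): x=-4559/330 (≈-13.8152) theta=-716/8745 (≈-0.0819)
After 7 (propagate distance d=35): x=-97249/5830 (≈-16.6808) theta=-716/8745 (≈-0.0819)
After 8 (thin lens f=49): x=-97249/5830 (≈-16.6808) theta=221579/857010 (≈0.2585)
After 9 (propagate distance d=42 (to screen)): x=-47517/8162 (≈-5.8217) theta=221579/857010 (≈0.2585)
|theta_initial|=0.5000 |theta_final|=221579/857010 (≈0.2585) -> not increased

Answer: no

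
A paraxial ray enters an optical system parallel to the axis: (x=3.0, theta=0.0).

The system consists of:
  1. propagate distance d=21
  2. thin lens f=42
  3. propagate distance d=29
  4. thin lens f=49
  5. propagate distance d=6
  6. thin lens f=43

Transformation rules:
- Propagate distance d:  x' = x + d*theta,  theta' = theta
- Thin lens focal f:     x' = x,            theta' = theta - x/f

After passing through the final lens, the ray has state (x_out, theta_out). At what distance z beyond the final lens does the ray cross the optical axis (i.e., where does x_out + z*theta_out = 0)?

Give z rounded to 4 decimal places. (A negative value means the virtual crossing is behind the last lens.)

Answer: 3.8878

Derivation:
Initial: x=3.0000 theta=0.0000
After 1 (propagate distance d=21): x=3.0000 theta=0.0000
After 2 (thin lens f=42): x=3.0000 theta=-1/14 (≈-0.0714)
After 3 (propagate distance d=29): x=13/14 (≈0.9286) theta=-1/14 (≈-0.0714)
After 4 (thin lens f=49): x=13/14 (≈0.9286) theta=-31/343 (≈-0.0904)
After 5 (propagate distance d=6): x=265/686 (≈0.3863) theta=-31/343 (≈-0.0904)
After 6 (thin lens f=43): x=265/686 (≈0.3863) theta=-2931/29498 (≈-0.0994)
z_focus = -x_out/theta_out = -(265/686)/(-2931/29498) = 11395/2931 ≈ 3.8878
Rounded to 4 decimal places: z = 3.8878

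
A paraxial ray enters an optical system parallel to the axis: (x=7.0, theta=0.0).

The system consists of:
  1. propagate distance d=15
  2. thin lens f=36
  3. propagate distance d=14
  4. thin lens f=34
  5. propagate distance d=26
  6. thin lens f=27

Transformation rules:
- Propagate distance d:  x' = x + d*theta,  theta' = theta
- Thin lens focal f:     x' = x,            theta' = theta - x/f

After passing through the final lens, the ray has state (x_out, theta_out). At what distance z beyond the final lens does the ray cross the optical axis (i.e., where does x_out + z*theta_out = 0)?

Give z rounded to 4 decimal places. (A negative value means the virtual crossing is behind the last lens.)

Answer: -23.7761

Derivation:
Initial: x=7.0000 theta=0.0000
After 1 (propagate distance d=15): x=7.0000 theta=0.0000
After 2 (thin lens f=36): x=7.0000 theta=-7/36 (≈-0.1944)
After 3 (propagate distance d=14): x=77/18 (≈4.2778) theta=-7/36 (≈-0.1944)
After 4 (thin lens f=34): x=77/18 (≈4.2778) theta=-49/153 (≈-0.3203)
After 5 (propagate distance d=26): x=-413/102 (≈-4.0490) theta=-49/153 (≈-0.3203)
After 6 (thin lens f=27): x=-413/102 (≈-4.0490) theta=-469/2754 (≈-0.1703)
z_focus = -x_out/theta_out = -(-413/102)/(-469/2754) = -1593/67 ≈ -23.7761
Rounded to 4 decimal places: z = -23.7761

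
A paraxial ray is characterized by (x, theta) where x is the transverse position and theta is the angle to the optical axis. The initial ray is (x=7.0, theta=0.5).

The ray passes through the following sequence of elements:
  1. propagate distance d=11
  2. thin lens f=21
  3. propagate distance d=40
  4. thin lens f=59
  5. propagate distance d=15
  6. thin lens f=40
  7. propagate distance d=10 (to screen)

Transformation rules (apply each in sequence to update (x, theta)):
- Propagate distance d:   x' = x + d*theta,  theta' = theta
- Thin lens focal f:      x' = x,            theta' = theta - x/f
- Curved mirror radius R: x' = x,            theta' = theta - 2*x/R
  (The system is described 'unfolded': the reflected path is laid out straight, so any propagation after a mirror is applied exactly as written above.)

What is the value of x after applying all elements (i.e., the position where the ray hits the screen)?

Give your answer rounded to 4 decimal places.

Answer: 1.3640

Derivation:
Initial: x=7.0000 theta=0.5000
After 1 (propagate distance d=11): x=12.5000 theta=0.5000
After 2 (thin lens f=21): x=12.5000 theta=-2/21 (≈-0.0952)
After 3 (propagate distance d=40): x=365/42 (≈8.6905) theta=-2/21 (≈-0.0952)
After 4 (thin lens f=59): x=365/42 (≈8.6905) theta=-601/2478 (≈-0.2425)
After 5 (propagate distance d=15): x=6260/1239 (≈5.0525) theta=-601/2478 (≈-0.2425)
After 6 (thin lens f=40): x=6260/1239 (≈5.0525) theta=-457/1239 (≈-0.3688)
After 7 (propagate distance d=10 (to screen)): x=1690/1239 (≈1.3640) theta=-457/1239 (≈-0.3688)
Rounded to 4 decimal places: x = 1.3640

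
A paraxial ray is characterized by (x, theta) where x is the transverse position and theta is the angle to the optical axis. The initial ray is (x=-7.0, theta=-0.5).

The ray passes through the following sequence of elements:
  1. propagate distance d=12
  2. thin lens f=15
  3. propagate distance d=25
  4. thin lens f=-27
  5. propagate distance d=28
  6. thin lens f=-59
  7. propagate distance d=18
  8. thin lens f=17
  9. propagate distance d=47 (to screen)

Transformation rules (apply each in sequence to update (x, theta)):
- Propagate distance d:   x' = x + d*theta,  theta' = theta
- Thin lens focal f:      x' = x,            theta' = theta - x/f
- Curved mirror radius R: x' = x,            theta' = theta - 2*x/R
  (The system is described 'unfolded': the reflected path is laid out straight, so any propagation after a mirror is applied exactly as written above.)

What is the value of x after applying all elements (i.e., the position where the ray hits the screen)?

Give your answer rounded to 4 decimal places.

Answer: -0.2797

Derivation:
Initial: x=-7.0000 theta=-0.5000
After 1 (propagate distance d=12): x=-13.0000 theta=-0.5000
After 2 (thin lens f=15): x=-13.0000 theta=11/30 (≈0.3667)
After 3 (propagate distance d=25): x=-23/6 (≈-3.8333) theta=11/30 (≈0.3667)
After 4 (thin lens f=-27): x=-23/6 (≈-3.8333) theta=91/405 (≈0.2247)
After 5 (propagate distance d=28): x=1991/810 (≈2.4580) theta=91/405 (≈0.2247)
After 6 (thin lens f=-59): x=1991/810 (≈2.4580) theta=4243/15930 (≈0.2664)
After 7 (propagate distance d=18): x=346591/47790 (≈7.2524) theta=4243/15930 (≈0.2664)
After 8 (thin lens f=17): x=346591/47790 (≈7.2524) theta=-65099/406215 (≈-0.1603)
After 9 (propagate distance d=47 (to screen)): x=-8417/30090 (≈-0.2797) theta=-65099/406215 (≈-0.1603)
Rounded to 4 decimal places: x = -0.2797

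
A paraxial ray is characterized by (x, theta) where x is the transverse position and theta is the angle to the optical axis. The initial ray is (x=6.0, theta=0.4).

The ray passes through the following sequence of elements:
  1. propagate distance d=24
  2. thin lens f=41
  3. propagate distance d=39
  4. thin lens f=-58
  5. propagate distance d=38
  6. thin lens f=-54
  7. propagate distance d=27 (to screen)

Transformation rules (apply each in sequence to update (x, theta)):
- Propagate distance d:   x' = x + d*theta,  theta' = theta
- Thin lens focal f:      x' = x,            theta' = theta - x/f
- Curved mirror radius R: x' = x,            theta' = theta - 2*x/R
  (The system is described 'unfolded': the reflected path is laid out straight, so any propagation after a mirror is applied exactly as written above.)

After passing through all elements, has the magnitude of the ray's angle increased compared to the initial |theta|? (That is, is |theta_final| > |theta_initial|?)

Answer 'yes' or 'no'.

Answer: yes

Derivation:
Initial: x=6.0000 theta=0.4000
After 1 (propagate distance d=24): x=15.6000 theta=0.4000
After 2 (thin lens f=41): x=15.6000 theta=4/205 (≈0.0195)
After 3 (propagate distance d=39): x=3354/205 (≈16.3610) theta=4/205 (≈0.0195)
After 4 (thin lens f=-58): x=3354/205 (≈16.3610) theta=1793/5945 (≈0.3016)
After 5 (propagate distance d=38): x=33080/1189 (≈27.8217) theta=1793/5945 (≈0.3016)
After 6 (thin lens f=-54): x=33080/1189 (≈27.8217) theta=131111/160515 (≈0.8168)
After 7 (propagate distance d=27 (to screen)): x=296511/5945 (≈49.8757) theta=131111/160515 (≈0.8168)
|theta_initial|=0.4000 |theta_final|=131111/160515 (≈0.8168) -> increased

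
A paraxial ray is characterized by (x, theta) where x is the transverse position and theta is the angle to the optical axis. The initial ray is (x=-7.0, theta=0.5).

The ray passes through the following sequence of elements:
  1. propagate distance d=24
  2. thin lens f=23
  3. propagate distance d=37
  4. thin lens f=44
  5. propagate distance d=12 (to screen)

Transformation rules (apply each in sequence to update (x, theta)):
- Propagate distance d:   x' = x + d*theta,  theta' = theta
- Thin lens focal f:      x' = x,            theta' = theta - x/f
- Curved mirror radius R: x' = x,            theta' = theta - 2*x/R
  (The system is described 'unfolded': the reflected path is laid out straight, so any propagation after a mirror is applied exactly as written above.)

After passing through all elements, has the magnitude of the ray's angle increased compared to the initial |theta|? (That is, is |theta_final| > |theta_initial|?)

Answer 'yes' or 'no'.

Answer: no

Derivation:
Initial: x=-7.0000 theta=0.5000
After 1 (propagate distance d=24): x=5.0000 theta=0.5000
After 2 (thin lens f=23): x=5.0000 theta=13/46 (≈0.2826)
After 3 (propagate distance d=37): x=711/46 (≈15.4565) theta=13/46 (≈0.2826)
After 4 (thin lens f=44): x=711/46 (≈15.4565) theta=-139/2024 (≈-0.0687)
After 5 (propagate distance d=12 (to screen)): x=3702/253 (≈14.6324) theta=-139/2024 (≈-0.0687)
|theta_initial|=0.5000 |theta_final|=139/2024 (≈0.0687) -> not increased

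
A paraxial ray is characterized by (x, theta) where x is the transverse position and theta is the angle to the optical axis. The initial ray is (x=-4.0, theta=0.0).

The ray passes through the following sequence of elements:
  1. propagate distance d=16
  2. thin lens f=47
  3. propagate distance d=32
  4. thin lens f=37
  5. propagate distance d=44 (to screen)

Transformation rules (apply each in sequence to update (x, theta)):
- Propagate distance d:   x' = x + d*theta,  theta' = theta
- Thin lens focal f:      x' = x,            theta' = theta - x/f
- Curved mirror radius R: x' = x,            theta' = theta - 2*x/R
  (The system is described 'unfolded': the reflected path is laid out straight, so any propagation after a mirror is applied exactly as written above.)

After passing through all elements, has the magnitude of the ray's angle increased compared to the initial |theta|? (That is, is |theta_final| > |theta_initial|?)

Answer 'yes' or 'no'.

Initial: x=-4.0000 theta=0.0000
After 1 (propagate distance d=16): x=-4.0000 theta=0.0000
After 2 (thin lens f=47): x=-4.0000 theta=4/47 (≈0.0851)
After 3 (propagate distance d=32): x=-60/47 (≈-1.2766) theta=4/47 (≈0.0851)
After 4 (thin lens f=37): x=-60/47 (≈-1.2766) theta=208/1739 (≈0.1196)
After 5 (propagate distance d=44 (to screen)): x=6932/1739 (≈3.9862) theta=208/1739 (≈0.1196)
|theta_initial|=0.0000 |theta_final|=208/1739 (≈0.1196) -> increased

Answer: yes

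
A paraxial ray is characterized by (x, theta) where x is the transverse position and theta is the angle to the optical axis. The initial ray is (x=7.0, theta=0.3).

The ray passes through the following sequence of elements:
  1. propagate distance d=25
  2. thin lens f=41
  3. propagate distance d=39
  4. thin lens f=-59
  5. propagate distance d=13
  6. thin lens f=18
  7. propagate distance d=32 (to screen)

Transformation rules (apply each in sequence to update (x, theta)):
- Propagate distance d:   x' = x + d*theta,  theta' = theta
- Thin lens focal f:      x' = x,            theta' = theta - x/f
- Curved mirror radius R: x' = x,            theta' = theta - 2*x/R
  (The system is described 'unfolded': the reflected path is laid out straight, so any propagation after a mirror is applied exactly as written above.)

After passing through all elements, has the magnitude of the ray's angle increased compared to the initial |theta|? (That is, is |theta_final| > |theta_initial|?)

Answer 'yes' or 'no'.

Answer: yes

Derivation:
Initial: x=7.0000 theta=0.3000
After 1 (propagate distance d=25): x=14.5000 theta=0.3000
After 2 (thin lens f=41): x=14.5000 theta=-11/205 (≈-0.0537)
After 3 (propagate distance d=39): x=5087/410 (≈12.4073) theta=-11/205 (≈-0.0537)
After 4 (thin lens f=-59): x=5087/410 (≈12.4073) theta=3789/24190 (≈0.1566)
After 5 (propagate distance d=13): x=34939/2419 (≈14.4436) theta=3789/24190 (≈0.1566)
After 6 (thin lens f=18): x=34939/2419 (≈14.4436) theta=-70297/108855 (≈-0.6458)
After 7 (propagate distance d=32 (to screen)): x=-677249/108855 (≈-6.2216) theta=-70297/108855 (≈-0.6458)
|theta_initial|=0.3000 |theta_final|=70297/108855 (≈0.6458) -> increased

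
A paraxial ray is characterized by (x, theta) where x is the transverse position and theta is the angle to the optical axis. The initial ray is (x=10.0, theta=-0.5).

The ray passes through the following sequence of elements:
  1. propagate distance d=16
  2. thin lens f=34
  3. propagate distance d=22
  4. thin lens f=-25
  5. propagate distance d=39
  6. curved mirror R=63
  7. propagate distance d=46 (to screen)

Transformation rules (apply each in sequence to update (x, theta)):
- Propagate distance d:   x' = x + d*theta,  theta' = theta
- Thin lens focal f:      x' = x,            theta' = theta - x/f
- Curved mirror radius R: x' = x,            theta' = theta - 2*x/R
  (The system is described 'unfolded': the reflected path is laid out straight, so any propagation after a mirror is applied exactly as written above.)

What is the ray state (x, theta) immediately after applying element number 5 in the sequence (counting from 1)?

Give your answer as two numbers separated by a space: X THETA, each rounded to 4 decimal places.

Answer: -48.1471 -0.9706

Derivation:
Initial: x=10.0000 theta=-0.5000
After 1 (propagate distance d=16): x=2.0000 theta=-0.5000
After 2 (thin lens f=34): x=2.0000 theta=-19/34 (≈-0.5588)
After 3 (propagate distance d=22): x=-175/17 (≈-10.2941) theta=-19/34 (≈-0.5588)
After 4 (thin lens f=-25): x=-175/17 (≈-10.2941) theta=-33/34 (≈-0.9706)
After 5 (propagate distance d=39): x=-1637/34 (≈-48.1471) theta=-33/34 (≈-0.9706)
Rounded to 4 decimal places: x = -48.1471, theta = -0.9706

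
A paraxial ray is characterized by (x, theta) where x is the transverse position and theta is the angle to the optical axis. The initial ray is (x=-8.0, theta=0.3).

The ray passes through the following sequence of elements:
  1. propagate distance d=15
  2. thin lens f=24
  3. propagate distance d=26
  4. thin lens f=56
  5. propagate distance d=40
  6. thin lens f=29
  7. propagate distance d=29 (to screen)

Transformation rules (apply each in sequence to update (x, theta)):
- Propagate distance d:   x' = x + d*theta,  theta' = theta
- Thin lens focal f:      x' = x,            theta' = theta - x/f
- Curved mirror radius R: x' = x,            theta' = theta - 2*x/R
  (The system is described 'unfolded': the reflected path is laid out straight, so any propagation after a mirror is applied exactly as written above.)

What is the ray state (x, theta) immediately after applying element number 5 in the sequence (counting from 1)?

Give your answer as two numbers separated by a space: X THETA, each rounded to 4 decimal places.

Initial: x=-8.0000 theta=0.3000
After 1 (propagate distance d=15): x=-3.5000 theta=0.3000
After 2 (thin lens f=24): x=-3.5000 theta=107/240 (≈0.4458)
After 3 (propagate distance d=26): x=971/120 (≈8.0917) theta=107/240 (≈0.4458)
After 4 (thin lens f=56): x=971/120 (≈8.0917) theta=135/448 (≈0.3013)
After 5 (propagate distance d=40): x=8461/420 (≈20.1452) theta=135/448 (≈0.3013)
Rounded to 4 decimal places: x = 20.1452, theta = 0.3013

Answer: 20.1452 0.3013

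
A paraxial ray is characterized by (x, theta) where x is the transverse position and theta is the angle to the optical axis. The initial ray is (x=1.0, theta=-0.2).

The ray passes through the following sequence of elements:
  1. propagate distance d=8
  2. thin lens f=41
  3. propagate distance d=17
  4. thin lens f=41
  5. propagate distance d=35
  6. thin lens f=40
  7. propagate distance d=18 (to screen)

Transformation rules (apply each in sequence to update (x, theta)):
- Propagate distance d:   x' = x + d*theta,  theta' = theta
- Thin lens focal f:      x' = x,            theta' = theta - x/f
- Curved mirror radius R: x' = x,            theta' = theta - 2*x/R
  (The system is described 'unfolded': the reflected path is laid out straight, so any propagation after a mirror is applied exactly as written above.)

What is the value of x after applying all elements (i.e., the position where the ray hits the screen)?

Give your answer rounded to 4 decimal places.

Answer: -5.5599

Derivation:
Initial: x=1.0000 theta=-0.2000
After 1 (propagate distance d=8): x=-0.6000 theta=-0.2000
After 2 (thin lens f=41): x=-0.6000 theta=-38/205 (≈-0.1854)
After 3 (propagate distance d=17): x=-769/205 (≈-3.7512) theta=-38/205 (≈-0.1854)
After 4 (thin lens f=41): x=-769/205 (≈-3.7512) theta=-789/8405 (≈-0.0939)
After 5 (propagate distance d=35): x=-59144/8405 (≈-7.0368) theta=-789/8405 (≈-0.0939)
After 6 (thin lens f=40): x=-59144/8405 (≈-7.0368) theta=3448/42025 (≈0.0820)
After 7 (propagate distance d=18 (to screen)): x=-233656/42025 (≈-5.5599) theta=3448/42025 (≈0.0820)
Rounded to 4 decimal places: x = -5.5599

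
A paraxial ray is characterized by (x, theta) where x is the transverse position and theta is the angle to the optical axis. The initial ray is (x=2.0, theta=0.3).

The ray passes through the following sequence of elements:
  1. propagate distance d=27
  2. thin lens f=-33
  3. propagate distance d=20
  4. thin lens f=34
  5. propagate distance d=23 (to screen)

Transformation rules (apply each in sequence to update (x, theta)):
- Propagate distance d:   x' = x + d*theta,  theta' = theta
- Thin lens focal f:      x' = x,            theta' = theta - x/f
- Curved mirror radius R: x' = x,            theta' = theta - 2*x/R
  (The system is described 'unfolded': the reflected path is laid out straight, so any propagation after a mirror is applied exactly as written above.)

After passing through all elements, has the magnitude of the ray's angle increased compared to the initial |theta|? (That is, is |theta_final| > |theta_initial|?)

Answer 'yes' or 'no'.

Answer: no

Derivation:
Initial: x=2.0000 theta=0.3000
After 1 (propagate distance d=27): x=10.1000 theta=0.3000
After 2 (thin lens f=-33): x=10.1000 theta=20/33 (≈0.6061)
After 3 (propagate distance d=20): x=7333/330 (≈22.2212) theta=20/33 (≈0.6061)
After 4 (thin lens f=34): x=7333/330 (≈22.2212) theta=-533/11220 (≈-0.0475)
After 5 (propagate distance d=23 (to screen)): x=79021/3740 (≈21.1286) theta=-533/11220 (≈-0.0475)
|theta_initial|=0.3000 |theta_final|=533/11220 (≈0.0475) -> not increased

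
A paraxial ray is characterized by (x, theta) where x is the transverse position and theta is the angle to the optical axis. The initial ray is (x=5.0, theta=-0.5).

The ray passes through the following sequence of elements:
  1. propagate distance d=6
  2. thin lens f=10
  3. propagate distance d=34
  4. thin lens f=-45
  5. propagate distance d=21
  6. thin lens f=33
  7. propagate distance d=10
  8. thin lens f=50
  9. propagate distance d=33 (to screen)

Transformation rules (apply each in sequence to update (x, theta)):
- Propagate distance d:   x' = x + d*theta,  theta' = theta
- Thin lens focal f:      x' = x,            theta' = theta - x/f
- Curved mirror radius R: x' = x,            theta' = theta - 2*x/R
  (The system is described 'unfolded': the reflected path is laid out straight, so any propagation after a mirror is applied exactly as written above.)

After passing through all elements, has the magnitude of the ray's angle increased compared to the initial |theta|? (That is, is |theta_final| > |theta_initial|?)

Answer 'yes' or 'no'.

Answer: yes

Derivation:
Initial: x=5.0000 theta=-0.5000
After 1 (propagate distance d=6): x=2.0000 theta=-0.5000
After 2 (thin lens f=10): x=2.0000 theta=-0.7000
After 3 (propagate distance d=34): x=-21.8000 theta=-0.7000
After 4 (thin lens f=-45): x=-21.8000 theta=-533/450 (≈-1.1844)
After 5 (propagate distance d=21): x=-7001/150 (≈-46.6733) theta=-533/450 (≈-1.1844)
After 6 (thin lens f=33): x=-7001/150 (≈-46.6733) theta=569/2475 (≈0.2299)
After 7 (propagate distance d=10): x=-219653/4950 (≈-44.3743) theta=569/2475 (≈0.2299)
After 8 (thin lens f=50): x=-219653/4950 (≈-44.3743) theta=276553/247500 (≈1.1174)
After 9 (propagate distance d=33 (to screen)): x=-1856401/247500 (≈-7.5006) theta=276553/247500 (≈1.1174)
|theta_initial|=0.5000 |theta_final|=276553/247500 (≈1.1174) -> increased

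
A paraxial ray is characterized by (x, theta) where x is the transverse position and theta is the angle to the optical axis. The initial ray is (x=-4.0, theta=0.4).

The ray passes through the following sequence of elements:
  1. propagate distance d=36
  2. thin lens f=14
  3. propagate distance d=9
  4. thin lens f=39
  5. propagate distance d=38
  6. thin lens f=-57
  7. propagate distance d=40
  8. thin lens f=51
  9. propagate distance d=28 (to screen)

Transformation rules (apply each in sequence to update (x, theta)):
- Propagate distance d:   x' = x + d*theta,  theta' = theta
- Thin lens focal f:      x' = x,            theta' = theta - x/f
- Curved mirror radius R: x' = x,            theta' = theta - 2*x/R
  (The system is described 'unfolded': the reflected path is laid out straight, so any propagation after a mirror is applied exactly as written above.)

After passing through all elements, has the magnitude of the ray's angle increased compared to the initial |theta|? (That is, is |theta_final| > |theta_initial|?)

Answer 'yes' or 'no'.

Answer: no

Derivation:
Initial: x=-4.0000 theta=0.4000
After 1 (propagate distance d=36): x=10.4000 theta=0.4000
After 2 (thin lens f=14): x=10.4000 theta=-12/35 (≈-0.3429)
After 3 (propagate distance d=9): x=256/35 (≈7.3143) theta=-12/35 (≈-0.3429)
After 4 (thin lens f=39): x=256/35 (≈7.3143) theta=-724/1365 (≈-0.5304)
After 5 (propagate distance d=38): x=-2504/195 (≈-12.8410) theta=-724/1365 (≈-0.5304)
After 6 (thin lens f=-57): x=-2504/195 (≈-12.8410) theta=-58796/77805 (≈-0.7557)
After 7 (propagate distance d=40): x=-3350936/77805 (≈-43.0684) theta=-58796/77805 (≈-0.7557)
After 8 (thin lens f=51): x=-3350936/77805 (≈-43.0684) theta=70468/793611 (≈0.0888)
After 9 (propagate distance d=28 (to screen)): x=-161032216/3968055 (≈-40.5822) theta=70468/793611 (≈0.0888)
|theta_initial|=0.4000 |theta_final|=70468/793611 (≈0.0888) -> not increased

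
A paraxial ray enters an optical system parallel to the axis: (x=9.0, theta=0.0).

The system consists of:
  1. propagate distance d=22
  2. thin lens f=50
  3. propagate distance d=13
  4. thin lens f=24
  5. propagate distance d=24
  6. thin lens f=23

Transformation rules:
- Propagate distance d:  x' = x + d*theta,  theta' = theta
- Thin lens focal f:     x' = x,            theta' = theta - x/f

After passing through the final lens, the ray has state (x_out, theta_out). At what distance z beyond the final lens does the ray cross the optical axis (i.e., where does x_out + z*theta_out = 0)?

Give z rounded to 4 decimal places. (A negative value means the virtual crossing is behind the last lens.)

Answer: -16.0193

Derivation:
Initial: x=9.0000 theta=0.0000
After 1 (propagate distance d=22): x=9.0000 theta=0.0000
After 2 (thin lens f=50): x=9.0000 theta=-0.1800
After 3 (propagate distance d=13): x=6.6600 theta=-0.1800
After 4 (thin lens f=24): x=6.6600 theta=-0.4575
After 5 (propagate distance d=24): x=-4.3200 theta=-0.4575
After 6 (thin lens f=23): x=-4.3200 theta=-2481/9200 (≈-0.2697)
z_focus = -x_out/theta_out = -(-4.3200)/(-2481/9200) = -13248/827 ≈ -16.0193
Rounded to 4 decimal places: z = -16.0193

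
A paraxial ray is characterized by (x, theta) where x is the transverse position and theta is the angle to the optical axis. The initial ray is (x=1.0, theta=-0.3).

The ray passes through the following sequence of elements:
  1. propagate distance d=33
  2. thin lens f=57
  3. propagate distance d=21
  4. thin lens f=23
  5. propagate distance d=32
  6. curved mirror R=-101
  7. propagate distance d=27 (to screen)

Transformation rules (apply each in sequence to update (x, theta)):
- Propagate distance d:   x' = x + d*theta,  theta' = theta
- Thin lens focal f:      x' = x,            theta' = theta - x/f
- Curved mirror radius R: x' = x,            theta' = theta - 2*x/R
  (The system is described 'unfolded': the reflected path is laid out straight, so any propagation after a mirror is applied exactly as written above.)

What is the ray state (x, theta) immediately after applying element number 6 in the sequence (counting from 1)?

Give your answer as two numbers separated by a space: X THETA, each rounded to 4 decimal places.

Answer: 0.0613 0.3757

Derivation:
Initial: x=1.0000 theta=-0.3000
After 1 (propagate distance d=33): x=-8.9000 theta=-0.3000
After 2 (thin lens f=57): x=-8.9000 theta=-41/285 (≈-0.1439)
After 3 (propagate distance d=21): x=-453/38 (≈-11.9211) theta=-41/285 (≈-0.1439)
After 4 (thin lens f=23): x=-453/38 (≈-11.9211) theta=4909/13110 (≈0.3744)
After 5 (propagate distance d=32): x=803/13110 (≈0.0613) theta=4909/13110 (≈0.3744)
After 6 (curved mirror R=-101): x=803/13110 (≈0.0613) theta=33161/88274 (≈0.3757)
Rounded to 4 decimal places: x = 0.0613, theta = 0.3757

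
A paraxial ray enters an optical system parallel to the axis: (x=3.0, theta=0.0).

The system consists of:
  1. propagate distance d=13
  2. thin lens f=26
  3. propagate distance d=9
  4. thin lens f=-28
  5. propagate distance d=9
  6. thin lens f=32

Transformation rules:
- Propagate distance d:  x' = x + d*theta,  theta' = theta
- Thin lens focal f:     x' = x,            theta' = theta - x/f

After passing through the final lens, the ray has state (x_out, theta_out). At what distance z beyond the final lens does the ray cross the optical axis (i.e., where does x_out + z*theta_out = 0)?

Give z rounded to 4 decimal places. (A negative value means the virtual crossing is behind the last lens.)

Initial: x=3.0000 theta=0.0000
After 1 (propagate distance d=13): x=3.0000 theta=0.0000
After 2 (thin lens f=26): x=3.0000 theta=-3/26 (≈-0.1154)
After 3 (propagate distance d=9): x=51/26 (≈1.9615) theta=-3/26 (≈-0.1154)
After 4 (thin lens f=-28): x=51/26 (≈1.9615) theta=-33/728 (≈-0.0453)
After 5 (propagate distance d=9): x=87/56 (≈1.5536) theta=-33/728 (≈-0.0453)
After 6 (thin lens f=32): x=87/56 (≈1.5536) theta=-2187/23296 (≈-0.0939)
z_focus = -x_out/theta_out = -(87/56)/(-2187/23296) = 12064/729 ≈ 16.5487
Rounded to 4 decimal places: z = 16.5487

Answer: 16.5487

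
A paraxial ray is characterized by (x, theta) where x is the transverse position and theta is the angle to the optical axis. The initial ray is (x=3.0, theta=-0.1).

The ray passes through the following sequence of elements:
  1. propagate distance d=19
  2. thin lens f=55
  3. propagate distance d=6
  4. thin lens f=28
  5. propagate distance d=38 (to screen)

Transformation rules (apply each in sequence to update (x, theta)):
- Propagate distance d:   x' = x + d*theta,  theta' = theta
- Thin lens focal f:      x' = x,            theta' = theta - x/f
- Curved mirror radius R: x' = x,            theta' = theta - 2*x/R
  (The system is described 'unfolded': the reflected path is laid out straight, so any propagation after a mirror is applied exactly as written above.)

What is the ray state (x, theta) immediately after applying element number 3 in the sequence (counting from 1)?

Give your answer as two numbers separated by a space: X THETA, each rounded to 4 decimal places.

Initial: x=3.0000 theta=-0.1000
After 1 (propagate distance d=19): x=1.1000 theta=-0.1000
After 2 (thin lens f=55): x=1.1000 theta=-0.1200
After 3 (propagate distance d=6): x=0.3800 theta=-0.1200
Rounded to 4 decimal places: x = 0.3800, theta = -0.1200

Answer: 0.3800 -0.1200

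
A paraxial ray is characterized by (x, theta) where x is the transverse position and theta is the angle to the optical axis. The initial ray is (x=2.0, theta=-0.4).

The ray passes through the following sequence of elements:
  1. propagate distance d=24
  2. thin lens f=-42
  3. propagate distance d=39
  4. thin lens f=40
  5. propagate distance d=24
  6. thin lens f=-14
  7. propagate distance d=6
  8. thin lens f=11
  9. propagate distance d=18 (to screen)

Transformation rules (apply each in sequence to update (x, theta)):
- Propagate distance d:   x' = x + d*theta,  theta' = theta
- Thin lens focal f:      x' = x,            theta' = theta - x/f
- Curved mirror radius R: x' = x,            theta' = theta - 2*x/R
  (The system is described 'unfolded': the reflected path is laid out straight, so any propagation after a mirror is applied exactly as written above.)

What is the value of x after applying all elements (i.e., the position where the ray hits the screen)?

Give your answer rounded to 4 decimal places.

Initial: x=2.0000 theta=-0.4000
After 1 (propagate distance d=24): x=-7.6000 theta=-0.4000
After 2 (thin lens f=-42): x=-7.6000 theta=-61/105 (≈-0.5810)
After 3 (propagate distance d=39): x=-1059/35 (≈-30.2571) theta=-61/105 (≈-0.5810)
After 4 (thin lens f=40): x=-1059/35 (≈-30.2571) theta=737/4200 (≈0.1755)
After 5 (propagate distance d=24): x=-4558/175 (≈-26.0457) theta=737/4200 (≈0.1755)
After 6 (thin lens f=-14): x=-4558/175 (≈-26.0457) theta=-49537/29400 (≈-1.6849)
After 7 (propagate distance d=6): x=-177161/4900 (≈-36.1553) theta=-49537/29400 (≈-1.6849)
After 8 (thin lens f=11): x=-177161/4900 (≈-36.1553) theta=518059/323400 (≈1.6019)
After 9 (propagate distance d=18 (to screen)): x=-197297/26950 (≈-7.3209) theta=518059/323400 (≈1.6019)
Rounded to 4 decimal places: x = -7.3209

Answer: -7.3209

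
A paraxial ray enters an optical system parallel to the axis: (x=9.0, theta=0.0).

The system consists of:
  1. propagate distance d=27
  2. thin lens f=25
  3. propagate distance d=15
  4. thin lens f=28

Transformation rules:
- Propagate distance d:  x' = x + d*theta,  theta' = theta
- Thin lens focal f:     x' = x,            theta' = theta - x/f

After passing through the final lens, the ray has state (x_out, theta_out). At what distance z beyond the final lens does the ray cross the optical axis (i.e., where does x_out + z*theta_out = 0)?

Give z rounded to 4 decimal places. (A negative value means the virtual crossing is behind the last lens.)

Answer: 7.3684

Derivation:
Initial: x=9.0000 theta=0.0000
After 1 (propagate distance d=27): x=9.0000 theta=0.0000
After 2 (thin lens f=25): x=9.0000 theta=-0.3600
After 3 (propagate distance d=15): x=3.6000 theta=-0.3600
After 4 (thin lens f=28): x=3.6000 theta=-171/350 (≈-0.4886)
z_focus = -x_out/theta_out = -(3.6000)/(-171/350) = 140/19 ≈ 7.3684
Rounded to 4 decimal places: z = 7.3684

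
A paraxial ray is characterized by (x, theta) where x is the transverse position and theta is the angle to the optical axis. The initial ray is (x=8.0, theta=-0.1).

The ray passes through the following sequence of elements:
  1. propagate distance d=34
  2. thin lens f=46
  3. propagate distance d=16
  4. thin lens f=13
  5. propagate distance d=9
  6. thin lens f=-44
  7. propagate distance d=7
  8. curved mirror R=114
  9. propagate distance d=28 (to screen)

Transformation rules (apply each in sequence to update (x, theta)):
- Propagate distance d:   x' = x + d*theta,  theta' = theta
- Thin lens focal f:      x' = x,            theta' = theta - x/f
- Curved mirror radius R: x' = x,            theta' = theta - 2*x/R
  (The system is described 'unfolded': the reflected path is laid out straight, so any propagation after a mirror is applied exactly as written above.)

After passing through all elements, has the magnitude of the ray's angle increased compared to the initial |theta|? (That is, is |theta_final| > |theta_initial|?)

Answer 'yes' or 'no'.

Answer: yes

Derivation:
Initial: x=8.0000 theta=-0.1000
After 1 (propagate distance d=34): x=4.6000 theta=-0.1000
After 2 (thin lens f=46): x=4.6000 theta=-0.2000
After 3 (propagate distance d=16): x=1.4000 theta=-0.2000
After 4 (thin lens f=13): x=1.4000 theta=-4/13 (≈-0.3077)
After 5 (propagate distance d=9): x=-89/65 (≈-1.3692) theta=-4/13 (≈-0.3077)
After 6 (thin lens f=-44): x=-89/65 (≈-1.3692) theta=-969/2860 (≈-0.3388)
After 7 (propagate distance d=7): x=-823/220 (≈-3.7409) theta=-969/2860 (≈-0.3388)
After 8 (curved mirror R=114): x=-823/220 (≈-3.7409) theta=-22267/81510 (≈-0.2732)
After 9 (propagate distance d=28 (to screen)): x=-371359/32604 (≈-11.3900) theta=-22267/81510 (≈-0.2732)
|theta_initial|=0.1000 |theta_final|=22267/81510 (≈0.2732) -> increased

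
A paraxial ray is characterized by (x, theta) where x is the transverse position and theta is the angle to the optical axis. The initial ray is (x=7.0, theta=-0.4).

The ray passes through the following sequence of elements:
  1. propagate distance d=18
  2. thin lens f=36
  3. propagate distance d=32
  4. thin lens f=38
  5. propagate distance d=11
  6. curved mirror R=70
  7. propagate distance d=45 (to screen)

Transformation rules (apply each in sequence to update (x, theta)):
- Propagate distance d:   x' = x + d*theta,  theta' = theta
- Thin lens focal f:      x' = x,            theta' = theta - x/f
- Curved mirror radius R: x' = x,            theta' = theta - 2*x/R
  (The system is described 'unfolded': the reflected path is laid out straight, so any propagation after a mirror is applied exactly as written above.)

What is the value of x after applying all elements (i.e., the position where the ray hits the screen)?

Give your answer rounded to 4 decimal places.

Answer: 1.2769

Derivation:
Initial: x=7.0000 theta=-0.4000
After 1 (propagate distance d=18): x=-0.2000 theta=-0.4000
After 2 (thin lens f=36): x=-0.2000 theta=-71/180 (≈-0.3944)
After 3 (propagate distance d=32): x=-577/45 (≈-12.8222) theta=-71/180 (≈-0.3944)
After 4 (thin lens f=38): x=-577/45 (≈-12.8222) theta=-13/228 (≈-0.0570)
After 5 (propagate distance d=11): x=-45997/3420 (≈-13.4494) theta=-13/228 (≈-0.0570)
After 6 (curved mirror R=70): x=-45997/3420 (≈-13.4494) theta=1399/4275 (≈0.3273)
After 7 (propagate distance d=45 (to screen)): x=4367/3420 (≈1.2769) theta=1399/4275 (≈0.3273)
Rounded to 4 decimal places: x = 1.2769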